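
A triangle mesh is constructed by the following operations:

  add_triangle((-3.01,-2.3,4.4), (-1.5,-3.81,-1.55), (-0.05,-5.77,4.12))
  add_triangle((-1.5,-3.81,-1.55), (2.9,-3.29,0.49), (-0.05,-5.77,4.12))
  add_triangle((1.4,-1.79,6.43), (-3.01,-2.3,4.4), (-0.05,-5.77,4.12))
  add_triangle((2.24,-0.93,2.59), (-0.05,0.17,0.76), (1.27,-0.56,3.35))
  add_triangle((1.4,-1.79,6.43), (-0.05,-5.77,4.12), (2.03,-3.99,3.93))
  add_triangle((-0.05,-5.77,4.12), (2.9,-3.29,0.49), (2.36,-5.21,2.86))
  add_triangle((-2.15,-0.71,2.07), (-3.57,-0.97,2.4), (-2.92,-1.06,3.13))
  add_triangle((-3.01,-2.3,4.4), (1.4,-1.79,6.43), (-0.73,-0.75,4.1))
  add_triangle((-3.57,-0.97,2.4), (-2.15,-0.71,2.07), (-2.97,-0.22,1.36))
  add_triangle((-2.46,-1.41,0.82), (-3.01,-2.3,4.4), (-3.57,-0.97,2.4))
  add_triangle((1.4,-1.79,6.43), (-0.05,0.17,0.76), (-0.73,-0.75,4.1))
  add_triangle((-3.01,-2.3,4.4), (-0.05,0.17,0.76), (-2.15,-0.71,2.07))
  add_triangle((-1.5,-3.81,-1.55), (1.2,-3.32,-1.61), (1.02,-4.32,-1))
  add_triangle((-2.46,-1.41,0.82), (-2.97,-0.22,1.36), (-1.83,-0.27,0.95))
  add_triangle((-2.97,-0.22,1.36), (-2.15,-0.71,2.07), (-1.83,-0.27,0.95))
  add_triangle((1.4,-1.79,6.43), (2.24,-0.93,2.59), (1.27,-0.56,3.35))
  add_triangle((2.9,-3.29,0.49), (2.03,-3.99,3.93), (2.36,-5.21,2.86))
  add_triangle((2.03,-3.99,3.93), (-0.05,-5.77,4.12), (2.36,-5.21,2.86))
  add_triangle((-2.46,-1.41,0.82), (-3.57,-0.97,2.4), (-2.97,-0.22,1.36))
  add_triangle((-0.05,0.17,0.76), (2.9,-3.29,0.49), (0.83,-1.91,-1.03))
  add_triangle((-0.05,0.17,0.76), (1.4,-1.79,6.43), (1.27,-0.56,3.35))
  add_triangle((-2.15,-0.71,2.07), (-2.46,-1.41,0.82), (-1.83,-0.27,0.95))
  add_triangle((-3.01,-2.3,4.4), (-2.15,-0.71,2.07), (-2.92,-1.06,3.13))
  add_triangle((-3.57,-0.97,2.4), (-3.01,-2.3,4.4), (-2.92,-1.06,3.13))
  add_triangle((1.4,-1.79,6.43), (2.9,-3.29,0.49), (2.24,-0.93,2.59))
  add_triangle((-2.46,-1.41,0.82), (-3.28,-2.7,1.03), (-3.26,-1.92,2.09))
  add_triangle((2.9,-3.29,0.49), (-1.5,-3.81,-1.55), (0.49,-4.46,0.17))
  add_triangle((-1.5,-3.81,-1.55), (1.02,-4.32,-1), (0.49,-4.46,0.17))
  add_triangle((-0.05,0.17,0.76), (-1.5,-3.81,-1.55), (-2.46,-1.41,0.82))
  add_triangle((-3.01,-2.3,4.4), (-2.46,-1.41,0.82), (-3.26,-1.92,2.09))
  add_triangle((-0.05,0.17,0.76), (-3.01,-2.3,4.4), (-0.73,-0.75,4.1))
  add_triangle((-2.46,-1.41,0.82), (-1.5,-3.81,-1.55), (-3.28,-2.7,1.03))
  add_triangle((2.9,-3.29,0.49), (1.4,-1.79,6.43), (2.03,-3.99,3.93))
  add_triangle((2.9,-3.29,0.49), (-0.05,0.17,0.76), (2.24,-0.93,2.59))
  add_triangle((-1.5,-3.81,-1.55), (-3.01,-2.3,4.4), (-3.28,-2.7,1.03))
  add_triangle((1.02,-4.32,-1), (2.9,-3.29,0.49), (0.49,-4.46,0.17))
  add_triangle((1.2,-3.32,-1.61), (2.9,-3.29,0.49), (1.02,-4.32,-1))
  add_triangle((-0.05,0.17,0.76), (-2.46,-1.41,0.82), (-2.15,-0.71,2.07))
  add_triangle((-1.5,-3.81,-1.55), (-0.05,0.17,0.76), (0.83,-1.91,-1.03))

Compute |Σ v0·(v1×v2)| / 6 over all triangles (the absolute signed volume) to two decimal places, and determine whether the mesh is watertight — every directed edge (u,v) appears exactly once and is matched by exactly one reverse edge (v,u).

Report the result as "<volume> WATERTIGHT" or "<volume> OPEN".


93.65 OPEN

Per-triangle v0·(v1×v2)/6:
  t1: +16.1700
  t2: +14.6496
  t3: +18.5679
  t4: +0.1148
  t5: +8.7572
  t6: +1.8778
  t7: +0.0117
  t8: +3.5339
  t9: +0.1705
  t10: +1.7839
  t11: +0.5732
  t12: +0.4335
  t13: +1.6540
  t14: -0.0885
  t15: -0.0417
  t16: +0.7903
  t17: +2.3840
  t18: +4.2080
  t19: +0.5721
  t20: -0.2956
  t21: +0.3071
  t22: -0.3594
  t23: -0.0976
  t24: +0.6521
  t25: +5.0389
  t26: +0.3387
  t27: -2.6789
  t28: +2.3482
  t29: -0.7322
  t30: -0.1648
  t31: +0.3830
  t32: +0.6126
  t33: +4.7003
  t34: -0.4774
  t35: +4.6673
  t36: +2.3455
  t37: +1.6613
  t38: -0.0490
  t39: -0.6752
Σ = +93.6474 → |volume| = 93.65

Directed edges: 117 total; 7 unmatched, e.g. (-1.5,-3.81,-1.55)→(1.2,-3.32,-1.61) → open.


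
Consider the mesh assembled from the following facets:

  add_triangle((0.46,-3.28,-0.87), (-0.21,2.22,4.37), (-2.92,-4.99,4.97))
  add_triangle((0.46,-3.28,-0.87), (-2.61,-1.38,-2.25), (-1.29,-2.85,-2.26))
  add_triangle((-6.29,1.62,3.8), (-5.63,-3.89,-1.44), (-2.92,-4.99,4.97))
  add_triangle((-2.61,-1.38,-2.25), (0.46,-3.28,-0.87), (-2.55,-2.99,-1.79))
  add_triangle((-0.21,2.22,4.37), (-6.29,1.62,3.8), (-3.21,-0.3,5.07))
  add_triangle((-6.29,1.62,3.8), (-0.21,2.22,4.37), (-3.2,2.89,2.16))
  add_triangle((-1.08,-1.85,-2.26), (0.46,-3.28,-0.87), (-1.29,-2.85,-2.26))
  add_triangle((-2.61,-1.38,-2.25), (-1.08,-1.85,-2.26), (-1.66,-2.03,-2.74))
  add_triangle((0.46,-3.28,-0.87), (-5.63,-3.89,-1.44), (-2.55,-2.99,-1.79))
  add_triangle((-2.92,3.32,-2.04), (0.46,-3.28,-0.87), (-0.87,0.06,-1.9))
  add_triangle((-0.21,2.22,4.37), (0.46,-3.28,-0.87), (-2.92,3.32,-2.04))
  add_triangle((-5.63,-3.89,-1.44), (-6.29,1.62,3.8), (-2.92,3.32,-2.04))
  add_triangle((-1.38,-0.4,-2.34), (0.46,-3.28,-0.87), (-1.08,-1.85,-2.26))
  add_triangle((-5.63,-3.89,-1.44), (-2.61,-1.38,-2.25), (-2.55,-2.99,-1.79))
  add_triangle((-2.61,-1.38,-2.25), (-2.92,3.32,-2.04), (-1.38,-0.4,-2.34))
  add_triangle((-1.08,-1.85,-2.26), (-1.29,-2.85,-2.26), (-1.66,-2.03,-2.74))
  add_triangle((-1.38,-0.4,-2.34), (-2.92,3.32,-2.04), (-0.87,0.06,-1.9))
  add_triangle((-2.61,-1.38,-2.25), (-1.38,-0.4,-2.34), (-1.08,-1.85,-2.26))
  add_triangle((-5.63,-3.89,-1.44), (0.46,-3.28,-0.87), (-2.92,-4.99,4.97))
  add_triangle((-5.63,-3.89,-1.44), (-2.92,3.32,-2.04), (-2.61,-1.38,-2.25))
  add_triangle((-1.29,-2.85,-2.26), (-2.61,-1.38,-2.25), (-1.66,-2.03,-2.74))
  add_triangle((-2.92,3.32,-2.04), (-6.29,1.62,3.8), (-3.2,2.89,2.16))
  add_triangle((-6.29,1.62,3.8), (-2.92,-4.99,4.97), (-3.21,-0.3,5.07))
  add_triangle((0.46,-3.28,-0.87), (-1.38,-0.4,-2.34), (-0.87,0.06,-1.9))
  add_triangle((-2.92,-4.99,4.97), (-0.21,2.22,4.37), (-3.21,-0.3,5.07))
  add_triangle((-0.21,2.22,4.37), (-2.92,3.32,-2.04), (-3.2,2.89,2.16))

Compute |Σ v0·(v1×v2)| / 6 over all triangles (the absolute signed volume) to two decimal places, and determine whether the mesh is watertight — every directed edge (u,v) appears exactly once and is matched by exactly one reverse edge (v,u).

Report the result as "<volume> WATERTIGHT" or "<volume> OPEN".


Per-triangle v0·(v1×v2)/6:
  t1: +7.8309
  t2: +0.5649
  t3: +47.0896
  t4: +1.5302
  t5: +12.1206
  t6: +8.6744
  t7: +0.5330
  t8: -0.0621
  t9: +2.7030
  t10: -1.1950
  t11: -4.9115
  t12: +34.3287
  t13: +0.2467
  t14: +2.2755
  t15: +2.5023
  t16: +0.1489
  t17: +0.6161
  t18: +0.8306
  t19: +22.0546
  t20: +7.4118
  t21: +0.6590
  t22: +8.8489
  t23: +15.0589
  t24: +0.4520
  t25: +10.6203
  t26: +5.8832
Σ = +186.8154 → |volume| = 186.82

Directed edges: 78 total, each appears once with its reverse present → watertight.

186.82 WATERTIGHT


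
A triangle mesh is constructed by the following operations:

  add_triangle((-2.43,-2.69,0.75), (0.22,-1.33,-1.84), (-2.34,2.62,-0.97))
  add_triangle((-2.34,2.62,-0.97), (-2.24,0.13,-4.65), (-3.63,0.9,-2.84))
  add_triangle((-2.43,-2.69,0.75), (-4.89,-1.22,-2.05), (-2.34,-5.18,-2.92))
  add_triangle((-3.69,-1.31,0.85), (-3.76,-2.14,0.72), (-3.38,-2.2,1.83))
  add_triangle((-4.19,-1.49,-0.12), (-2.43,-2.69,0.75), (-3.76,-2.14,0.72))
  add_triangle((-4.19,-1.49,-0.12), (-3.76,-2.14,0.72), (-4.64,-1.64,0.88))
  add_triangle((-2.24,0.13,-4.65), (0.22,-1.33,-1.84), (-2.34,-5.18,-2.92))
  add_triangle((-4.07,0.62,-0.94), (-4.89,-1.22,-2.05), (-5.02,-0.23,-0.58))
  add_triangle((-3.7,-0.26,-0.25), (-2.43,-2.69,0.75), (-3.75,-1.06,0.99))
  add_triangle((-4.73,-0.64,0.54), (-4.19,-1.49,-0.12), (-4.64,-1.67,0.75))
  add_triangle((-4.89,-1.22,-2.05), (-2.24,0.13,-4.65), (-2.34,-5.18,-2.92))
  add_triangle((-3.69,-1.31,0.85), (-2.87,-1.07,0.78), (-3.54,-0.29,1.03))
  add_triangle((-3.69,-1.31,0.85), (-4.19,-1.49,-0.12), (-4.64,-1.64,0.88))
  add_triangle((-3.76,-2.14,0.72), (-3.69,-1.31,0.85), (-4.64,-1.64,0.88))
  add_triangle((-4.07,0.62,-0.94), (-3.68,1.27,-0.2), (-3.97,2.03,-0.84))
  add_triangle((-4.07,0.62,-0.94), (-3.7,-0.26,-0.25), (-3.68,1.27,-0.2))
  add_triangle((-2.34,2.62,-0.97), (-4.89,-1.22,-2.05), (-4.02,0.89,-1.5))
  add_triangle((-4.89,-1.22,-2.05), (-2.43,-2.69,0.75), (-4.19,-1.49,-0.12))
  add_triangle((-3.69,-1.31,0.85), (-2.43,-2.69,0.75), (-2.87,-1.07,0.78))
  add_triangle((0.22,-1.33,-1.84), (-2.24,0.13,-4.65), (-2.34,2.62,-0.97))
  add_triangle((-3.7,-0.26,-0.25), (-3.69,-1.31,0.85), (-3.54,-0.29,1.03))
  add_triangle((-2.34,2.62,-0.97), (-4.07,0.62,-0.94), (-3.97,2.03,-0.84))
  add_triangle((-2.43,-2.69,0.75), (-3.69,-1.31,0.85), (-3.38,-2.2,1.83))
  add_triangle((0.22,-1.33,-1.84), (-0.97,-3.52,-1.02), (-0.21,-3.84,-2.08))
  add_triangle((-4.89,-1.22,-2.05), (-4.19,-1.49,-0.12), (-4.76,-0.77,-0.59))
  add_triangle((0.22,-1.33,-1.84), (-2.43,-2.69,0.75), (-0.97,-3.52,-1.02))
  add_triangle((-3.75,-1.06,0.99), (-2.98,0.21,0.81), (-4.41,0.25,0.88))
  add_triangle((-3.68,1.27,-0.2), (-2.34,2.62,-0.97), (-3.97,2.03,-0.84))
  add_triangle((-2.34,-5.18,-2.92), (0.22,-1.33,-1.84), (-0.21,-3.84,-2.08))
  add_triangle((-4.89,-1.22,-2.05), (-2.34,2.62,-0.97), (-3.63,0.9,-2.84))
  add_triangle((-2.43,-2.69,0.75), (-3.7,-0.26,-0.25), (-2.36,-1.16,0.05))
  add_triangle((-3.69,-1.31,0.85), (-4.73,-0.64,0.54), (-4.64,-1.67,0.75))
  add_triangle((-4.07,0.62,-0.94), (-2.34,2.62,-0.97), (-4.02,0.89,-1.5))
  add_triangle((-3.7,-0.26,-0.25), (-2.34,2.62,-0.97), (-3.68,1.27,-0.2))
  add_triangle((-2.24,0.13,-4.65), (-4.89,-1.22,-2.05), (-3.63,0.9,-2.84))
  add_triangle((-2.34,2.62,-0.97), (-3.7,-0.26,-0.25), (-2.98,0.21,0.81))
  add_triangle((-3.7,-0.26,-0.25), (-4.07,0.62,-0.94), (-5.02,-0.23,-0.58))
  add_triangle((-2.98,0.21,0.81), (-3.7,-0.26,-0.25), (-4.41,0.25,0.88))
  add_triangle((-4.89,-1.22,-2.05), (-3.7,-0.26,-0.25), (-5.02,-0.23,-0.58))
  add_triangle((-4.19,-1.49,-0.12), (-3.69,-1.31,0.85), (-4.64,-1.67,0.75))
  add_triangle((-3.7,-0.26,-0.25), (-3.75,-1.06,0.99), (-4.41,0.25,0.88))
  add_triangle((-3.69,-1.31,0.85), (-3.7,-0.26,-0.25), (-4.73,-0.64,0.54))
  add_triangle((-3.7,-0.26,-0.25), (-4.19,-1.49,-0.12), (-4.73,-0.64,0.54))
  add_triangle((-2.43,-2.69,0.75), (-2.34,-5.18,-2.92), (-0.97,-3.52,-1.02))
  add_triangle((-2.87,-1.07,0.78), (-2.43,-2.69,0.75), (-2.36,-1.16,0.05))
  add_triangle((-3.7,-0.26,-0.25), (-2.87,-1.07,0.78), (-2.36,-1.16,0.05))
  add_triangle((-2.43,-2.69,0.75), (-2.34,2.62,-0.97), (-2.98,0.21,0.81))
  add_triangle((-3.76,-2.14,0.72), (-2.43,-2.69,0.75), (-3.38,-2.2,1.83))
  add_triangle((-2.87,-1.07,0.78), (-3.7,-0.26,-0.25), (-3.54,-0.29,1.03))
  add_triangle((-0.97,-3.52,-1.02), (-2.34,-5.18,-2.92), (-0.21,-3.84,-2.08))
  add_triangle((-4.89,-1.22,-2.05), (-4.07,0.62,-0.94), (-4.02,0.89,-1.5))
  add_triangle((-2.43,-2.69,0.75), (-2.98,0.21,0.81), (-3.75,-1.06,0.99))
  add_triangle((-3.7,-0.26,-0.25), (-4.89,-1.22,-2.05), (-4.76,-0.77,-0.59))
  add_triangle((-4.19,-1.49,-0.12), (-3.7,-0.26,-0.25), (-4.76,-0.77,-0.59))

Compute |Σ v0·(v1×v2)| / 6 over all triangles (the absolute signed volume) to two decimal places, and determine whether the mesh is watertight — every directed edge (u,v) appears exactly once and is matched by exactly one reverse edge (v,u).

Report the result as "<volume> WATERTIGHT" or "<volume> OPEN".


54.91 WATERTIGHT

Per-triangle v0·(v1×v2)/6:
  t1: -4.8179
  t2: +3.3543
  t3: +9.9184
  t4: +0.6105
  t5: +0.5958
  t6: +0.5737
  t7: +5.5108
  t8: +1.3935
  t9: +1.4826
  t10: +0.6519
  t11: +14.9894
  t12: +0.0774
  t13: -0.0051
  t14: +0.0942
  t15: +0.5913
  t16: +0.6540
  t17: +0.4668
  t18: +2.1383
  t19: +0.1276
  t20: +0.2182
  t21: +0.7944
  t22: +0.5334
  t23: -1.0646
  t24: -0.3910
  t25: +1.0663
  t26: -0.9148
  t27: +0.2087
  t28: +0.3528
  t29: +1.4951
  t30: +3.4582
  t31: +0.2351
  t32: +0.2115
  t33: +0.7967
  t34: -0.8488
  t35: +4.7209
  t36: +1.9465
  t37: +0.0842
  t38: -0.0445
  t39: +0.2603
  t40: -0.0147
  t41: +1.0079
  t42: -0.3484
  t43: +0.6028
  t44: +2.2246
  t45: -0.5167
  t46: -0.4849
  t47: -2.1732
  t48: +0.9194
  t49: -0.6548
  t50: +1.2239
  t51: +0.9352
  t52: +0.1005
  t53: +0.3168
  t54: +0.2417
Σ = +54.9061 → |volume| = 54.91

Directed edges: 162 total, each appears once with its reverse present → watertight.


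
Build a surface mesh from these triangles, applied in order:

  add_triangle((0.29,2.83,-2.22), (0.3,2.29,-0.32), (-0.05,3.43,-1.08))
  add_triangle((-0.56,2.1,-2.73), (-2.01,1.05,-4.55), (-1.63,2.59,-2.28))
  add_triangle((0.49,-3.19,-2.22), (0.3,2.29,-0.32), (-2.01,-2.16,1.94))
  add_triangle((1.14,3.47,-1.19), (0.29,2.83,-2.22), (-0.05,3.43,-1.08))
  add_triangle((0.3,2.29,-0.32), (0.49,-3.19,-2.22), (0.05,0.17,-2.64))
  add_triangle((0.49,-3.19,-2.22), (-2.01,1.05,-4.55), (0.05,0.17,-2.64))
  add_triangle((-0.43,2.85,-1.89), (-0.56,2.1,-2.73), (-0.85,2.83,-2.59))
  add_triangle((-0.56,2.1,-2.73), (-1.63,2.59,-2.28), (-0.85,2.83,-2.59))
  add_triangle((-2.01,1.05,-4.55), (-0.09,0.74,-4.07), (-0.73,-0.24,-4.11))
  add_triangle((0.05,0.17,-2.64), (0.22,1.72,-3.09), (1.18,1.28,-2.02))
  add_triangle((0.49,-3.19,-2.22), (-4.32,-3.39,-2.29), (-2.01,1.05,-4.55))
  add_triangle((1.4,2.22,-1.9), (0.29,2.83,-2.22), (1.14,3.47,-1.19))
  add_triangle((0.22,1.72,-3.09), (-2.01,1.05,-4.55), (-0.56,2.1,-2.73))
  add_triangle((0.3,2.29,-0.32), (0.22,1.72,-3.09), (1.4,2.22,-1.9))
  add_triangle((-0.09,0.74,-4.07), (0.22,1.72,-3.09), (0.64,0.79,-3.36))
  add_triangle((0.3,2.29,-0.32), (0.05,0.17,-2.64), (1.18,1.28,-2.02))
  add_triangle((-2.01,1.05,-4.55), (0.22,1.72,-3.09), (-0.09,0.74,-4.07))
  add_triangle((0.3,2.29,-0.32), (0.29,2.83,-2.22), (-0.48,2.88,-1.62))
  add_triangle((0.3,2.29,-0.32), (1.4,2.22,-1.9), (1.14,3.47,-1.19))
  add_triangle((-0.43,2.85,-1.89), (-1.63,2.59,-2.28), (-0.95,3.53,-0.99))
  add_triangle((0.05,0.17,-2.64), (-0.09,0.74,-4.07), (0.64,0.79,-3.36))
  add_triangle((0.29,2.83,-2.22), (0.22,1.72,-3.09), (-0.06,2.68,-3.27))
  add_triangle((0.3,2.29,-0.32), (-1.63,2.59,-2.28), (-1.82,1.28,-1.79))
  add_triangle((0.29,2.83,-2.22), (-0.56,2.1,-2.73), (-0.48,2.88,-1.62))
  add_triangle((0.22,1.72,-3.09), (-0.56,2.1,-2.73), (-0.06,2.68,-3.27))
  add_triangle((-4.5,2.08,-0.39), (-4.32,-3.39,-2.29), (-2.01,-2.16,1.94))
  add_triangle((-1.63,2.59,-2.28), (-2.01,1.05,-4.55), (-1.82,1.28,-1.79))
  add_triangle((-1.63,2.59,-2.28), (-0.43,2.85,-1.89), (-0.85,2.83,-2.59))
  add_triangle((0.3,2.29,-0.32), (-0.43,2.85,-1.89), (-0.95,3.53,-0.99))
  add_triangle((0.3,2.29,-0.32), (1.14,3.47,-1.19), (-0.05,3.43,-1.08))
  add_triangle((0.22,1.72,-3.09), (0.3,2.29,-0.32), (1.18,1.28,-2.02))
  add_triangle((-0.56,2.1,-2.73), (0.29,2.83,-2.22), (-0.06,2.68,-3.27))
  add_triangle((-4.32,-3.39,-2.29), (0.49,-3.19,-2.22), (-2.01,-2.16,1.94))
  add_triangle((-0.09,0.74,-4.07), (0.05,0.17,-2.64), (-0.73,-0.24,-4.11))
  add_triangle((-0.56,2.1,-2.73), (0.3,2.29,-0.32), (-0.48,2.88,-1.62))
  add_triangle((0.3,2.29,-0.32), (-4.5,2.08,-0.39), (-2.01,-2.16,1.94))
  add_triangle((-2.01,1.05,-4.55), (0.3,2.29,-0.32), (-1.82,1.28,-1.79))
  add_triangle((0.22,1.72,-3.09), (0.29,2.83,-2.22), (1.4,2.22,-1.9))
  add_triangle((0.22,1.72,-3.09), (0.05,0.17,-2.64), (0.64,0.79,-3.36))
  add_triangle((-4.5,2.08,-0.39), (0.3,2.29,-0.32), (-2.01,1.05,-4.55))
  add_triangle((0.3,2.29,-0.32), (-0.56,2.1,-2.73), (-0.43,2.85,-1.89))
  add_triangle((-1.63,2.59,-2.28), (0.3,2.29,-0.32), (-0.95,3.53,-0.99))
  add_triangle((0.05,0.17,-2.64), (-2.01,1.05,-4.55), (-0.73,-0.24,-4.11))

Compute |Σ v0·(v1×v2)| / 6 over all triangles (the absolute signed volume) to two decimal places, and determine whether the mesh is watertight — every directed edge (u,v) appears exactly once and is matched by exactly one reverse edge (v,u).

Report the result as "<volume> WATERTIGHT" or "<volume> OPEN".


Per-triangle v0·(v1×v2)/6:
  t1: -0.3292
  t2: +1.7053
  t3: -1.1895
  t4: +0.8860
  t5: +0.8784
  t6: +2.9248
  t7: +0.1863
  t8: +0.3218
  t9: +1.3753
  t10: +0.6824
  t11: +13.6587
  t12: +0.9059
  t13: +1.2736
  t14: -1.2096
  t15: +0.5262
  t16: -0.9913
  t17: +1.5436
  t18: +0.5595
  t19: -0.1174
  t20: +0.9067
  t21: +0.1634
  t22: +0.2988
  t23: +0.2442
  t24: +0.6295
  t25: +0.2465
  t26: +12.9796
  t27: +1.2014
  t28: +0.3068
  t29: +0.6519
  t30: +0.2915
  t31: +1.1048
  t32: +0.2561
  t33: +8.7754
  t34: +0.2070
  t35: -0.4092
  t36: +3.0494
  t37: -2.0199
  t38: +0.9594
  t39: -0.3450
  t40: +7.9391
  t41: +0.2716
  t42: -0.6607
  t43: -0.7345
Σ = +59.9049 → |volume| = 59.90

Directed edges: 129 total; 3 unmatched, e.g. (-4.32,-3.39,-2.29)→(-2.01,1.05,-4.55) → open.

59.90 OPEN


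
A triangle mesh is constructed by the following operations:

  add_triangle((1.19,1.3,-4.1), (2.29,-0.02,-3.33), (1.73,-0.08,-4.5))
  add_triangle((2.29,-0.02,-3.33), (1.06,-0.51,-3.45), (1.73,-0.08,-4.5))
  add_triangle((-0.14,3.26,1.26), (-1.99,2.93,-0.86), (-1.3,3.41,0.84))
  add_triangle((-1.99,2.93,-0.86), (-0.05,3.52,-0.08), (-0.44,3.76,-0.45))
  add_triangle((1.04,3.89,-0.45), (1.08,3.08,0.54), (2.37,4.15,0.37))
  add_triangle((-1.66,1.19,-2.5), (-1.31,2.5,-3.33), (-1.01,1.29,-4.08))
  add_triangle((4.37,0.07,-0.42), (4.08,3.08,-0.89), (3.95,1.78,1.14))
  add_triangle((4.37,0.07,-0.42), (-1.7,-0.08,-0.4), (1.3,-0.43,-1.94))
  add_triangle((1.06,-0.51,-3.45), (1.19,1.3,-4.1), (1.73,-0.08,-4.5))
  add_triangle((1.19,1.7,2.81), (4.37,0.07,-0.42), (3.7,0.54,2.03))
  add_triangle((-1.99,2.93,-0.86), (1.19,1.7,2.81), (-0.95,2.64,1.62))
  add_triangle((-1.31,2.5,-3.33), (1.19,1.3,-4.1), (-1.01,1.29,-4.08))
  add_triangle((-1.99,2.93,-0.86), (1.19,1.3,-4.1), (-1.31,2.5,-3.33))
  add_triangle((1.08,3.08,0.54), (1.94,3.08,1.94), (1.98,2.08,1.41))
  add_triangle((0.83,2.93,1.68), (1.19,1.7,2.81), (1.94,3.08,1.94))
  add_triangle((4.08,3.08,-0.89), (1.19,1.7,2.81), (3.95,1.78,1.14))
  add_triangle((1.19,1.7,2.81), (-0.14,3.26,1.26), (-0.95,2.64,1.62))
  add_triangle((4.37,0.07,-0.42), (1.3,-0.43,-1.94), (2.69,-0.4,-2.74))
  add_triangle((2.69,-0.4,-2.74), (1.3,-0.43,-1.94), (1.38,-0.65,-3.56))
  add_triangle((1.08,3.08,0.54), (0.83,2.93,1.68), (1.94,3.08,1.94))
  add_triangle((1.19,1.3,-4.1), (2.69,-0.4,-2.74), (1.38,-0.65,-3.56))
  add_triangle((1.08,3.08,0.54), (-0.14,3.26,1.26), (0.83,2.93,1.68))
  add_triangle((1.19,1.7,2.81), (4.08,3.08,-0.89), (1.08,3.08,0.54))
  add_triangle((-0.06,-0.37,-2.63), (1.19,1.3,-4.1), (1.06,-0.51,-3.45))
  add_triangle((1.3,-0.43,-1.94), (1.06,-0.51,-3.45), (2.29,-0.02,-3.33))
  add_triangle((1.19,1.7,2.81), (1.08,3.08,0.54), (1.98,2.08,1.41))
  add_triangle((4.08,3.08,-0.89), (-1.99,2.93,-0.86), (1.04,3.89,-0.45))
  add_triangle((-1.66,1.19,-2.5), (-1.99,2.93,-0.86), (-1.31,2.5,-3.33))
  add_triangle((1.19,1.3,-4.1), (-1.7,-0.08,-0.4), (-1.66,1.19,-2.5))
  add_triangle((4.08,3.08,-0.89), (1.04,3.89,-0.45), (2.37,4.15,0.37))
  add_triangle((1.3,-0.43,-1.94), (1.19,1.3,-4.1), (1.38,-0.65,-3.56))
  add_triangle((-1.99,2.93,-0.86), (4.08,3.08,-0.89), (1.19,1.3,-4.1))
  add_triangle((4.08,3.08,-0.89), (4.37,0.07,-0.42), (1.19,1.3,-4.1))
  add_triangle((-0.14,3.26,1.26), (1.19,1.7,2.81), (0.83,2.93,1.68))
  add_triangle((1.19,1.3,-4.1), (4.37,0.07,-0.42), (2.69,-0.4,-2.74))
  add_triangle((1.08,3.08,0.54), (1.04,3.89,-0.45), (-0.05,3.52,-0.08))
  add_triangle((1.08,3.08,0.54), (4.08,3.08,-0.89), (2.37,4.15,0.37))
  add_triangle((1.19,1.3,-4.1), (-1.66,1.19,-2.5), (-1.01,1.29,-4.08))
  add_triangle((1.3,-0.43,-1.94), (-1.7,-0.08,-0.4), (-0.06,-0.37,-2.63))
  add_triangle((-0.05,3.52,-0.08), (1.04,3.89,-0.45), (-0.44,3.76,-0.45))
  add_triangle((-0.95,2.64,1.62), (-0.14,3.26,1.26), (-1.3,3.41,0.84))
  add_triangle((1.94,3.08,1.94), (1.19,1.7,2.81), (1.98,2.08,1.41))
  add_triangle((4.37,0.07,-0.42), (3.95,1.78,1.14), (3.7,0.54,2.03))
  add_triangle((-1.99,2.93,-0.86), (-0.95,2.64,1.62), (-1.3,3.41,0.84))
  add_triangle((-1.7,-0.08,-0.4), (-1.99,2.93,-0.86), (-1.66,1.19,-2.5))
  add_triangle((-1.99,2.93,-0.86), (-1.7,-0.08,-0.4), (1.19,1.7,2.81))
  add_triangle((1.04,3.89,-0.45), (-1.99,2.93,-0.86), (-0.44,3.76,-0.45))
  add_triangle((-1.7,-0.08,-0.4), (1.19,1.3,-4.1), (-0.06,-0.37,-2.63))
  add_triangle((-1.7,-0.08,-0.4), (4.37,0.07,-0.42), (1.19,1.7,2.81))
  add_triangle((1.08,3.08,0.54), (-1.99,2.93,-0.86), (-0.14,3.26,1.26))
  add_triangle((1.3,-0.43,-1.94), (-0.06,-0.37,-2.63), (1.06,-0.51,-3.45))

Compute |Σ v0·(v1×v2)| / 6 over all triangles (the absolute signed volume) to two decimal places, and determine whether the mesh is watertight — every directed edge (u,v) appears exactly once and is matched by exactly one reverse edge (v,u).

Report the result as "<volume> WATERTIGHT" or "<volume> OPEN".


Per-triangle v0·(v1×v2)/6:
  t1: +1.0511
  t2: +0.3320
  t3: +0.7647
  t4: +0.2367
  t5: +0.5911
  t6: +0.8926
  t7: +3.9591
  t8: -0.1152
  t9: +0.4042
  t10: -1.8967
  t11: -1.3798
  t12: +2.1710
  t13: +1.9236
  t14: +0.4373
  t15: +0.8965
  t16: +3.5998
  t17: +1.3901
  t18: +0.2290
  t19: +0.1058
  t20: +0.6567
  t21: +2.0024
  t22: +0.6984
  t23: +4.3044
  t24: +0.9506
  t25: +0.2955
  t26: -1.2940
  t27: +2.0597
  t28: +1.4873
  t29: +0.8302
  t30: +2.2309
  t31: -0.6481
  t32: +11.2213
  t33: +8.2866
  t34: +0.7424
  t35: +3.6013
  t36: +0.6303
  t37: -0.1208
  t38: -0.6017
  t39: +0.1304
  t40: +0.3162
  t41: +0.5931
  t42: +0.5919
  t43: +2.4508
  t44: +0.4304
  t45: +1.6664
  t46: +2.3499
  t47: +0.4612
  t48: +1.3777
  t49: -0.5774
  t50: +1.9712
  t51: +0.0639
Σ = +64.7524 → |volume| = 64.75

Directed edges: 153 total; 9 unmatched, e.g. (1.19,1.3,-4.1)→(2.29,-0.02,-3.33) → open.

64.75 OPEN


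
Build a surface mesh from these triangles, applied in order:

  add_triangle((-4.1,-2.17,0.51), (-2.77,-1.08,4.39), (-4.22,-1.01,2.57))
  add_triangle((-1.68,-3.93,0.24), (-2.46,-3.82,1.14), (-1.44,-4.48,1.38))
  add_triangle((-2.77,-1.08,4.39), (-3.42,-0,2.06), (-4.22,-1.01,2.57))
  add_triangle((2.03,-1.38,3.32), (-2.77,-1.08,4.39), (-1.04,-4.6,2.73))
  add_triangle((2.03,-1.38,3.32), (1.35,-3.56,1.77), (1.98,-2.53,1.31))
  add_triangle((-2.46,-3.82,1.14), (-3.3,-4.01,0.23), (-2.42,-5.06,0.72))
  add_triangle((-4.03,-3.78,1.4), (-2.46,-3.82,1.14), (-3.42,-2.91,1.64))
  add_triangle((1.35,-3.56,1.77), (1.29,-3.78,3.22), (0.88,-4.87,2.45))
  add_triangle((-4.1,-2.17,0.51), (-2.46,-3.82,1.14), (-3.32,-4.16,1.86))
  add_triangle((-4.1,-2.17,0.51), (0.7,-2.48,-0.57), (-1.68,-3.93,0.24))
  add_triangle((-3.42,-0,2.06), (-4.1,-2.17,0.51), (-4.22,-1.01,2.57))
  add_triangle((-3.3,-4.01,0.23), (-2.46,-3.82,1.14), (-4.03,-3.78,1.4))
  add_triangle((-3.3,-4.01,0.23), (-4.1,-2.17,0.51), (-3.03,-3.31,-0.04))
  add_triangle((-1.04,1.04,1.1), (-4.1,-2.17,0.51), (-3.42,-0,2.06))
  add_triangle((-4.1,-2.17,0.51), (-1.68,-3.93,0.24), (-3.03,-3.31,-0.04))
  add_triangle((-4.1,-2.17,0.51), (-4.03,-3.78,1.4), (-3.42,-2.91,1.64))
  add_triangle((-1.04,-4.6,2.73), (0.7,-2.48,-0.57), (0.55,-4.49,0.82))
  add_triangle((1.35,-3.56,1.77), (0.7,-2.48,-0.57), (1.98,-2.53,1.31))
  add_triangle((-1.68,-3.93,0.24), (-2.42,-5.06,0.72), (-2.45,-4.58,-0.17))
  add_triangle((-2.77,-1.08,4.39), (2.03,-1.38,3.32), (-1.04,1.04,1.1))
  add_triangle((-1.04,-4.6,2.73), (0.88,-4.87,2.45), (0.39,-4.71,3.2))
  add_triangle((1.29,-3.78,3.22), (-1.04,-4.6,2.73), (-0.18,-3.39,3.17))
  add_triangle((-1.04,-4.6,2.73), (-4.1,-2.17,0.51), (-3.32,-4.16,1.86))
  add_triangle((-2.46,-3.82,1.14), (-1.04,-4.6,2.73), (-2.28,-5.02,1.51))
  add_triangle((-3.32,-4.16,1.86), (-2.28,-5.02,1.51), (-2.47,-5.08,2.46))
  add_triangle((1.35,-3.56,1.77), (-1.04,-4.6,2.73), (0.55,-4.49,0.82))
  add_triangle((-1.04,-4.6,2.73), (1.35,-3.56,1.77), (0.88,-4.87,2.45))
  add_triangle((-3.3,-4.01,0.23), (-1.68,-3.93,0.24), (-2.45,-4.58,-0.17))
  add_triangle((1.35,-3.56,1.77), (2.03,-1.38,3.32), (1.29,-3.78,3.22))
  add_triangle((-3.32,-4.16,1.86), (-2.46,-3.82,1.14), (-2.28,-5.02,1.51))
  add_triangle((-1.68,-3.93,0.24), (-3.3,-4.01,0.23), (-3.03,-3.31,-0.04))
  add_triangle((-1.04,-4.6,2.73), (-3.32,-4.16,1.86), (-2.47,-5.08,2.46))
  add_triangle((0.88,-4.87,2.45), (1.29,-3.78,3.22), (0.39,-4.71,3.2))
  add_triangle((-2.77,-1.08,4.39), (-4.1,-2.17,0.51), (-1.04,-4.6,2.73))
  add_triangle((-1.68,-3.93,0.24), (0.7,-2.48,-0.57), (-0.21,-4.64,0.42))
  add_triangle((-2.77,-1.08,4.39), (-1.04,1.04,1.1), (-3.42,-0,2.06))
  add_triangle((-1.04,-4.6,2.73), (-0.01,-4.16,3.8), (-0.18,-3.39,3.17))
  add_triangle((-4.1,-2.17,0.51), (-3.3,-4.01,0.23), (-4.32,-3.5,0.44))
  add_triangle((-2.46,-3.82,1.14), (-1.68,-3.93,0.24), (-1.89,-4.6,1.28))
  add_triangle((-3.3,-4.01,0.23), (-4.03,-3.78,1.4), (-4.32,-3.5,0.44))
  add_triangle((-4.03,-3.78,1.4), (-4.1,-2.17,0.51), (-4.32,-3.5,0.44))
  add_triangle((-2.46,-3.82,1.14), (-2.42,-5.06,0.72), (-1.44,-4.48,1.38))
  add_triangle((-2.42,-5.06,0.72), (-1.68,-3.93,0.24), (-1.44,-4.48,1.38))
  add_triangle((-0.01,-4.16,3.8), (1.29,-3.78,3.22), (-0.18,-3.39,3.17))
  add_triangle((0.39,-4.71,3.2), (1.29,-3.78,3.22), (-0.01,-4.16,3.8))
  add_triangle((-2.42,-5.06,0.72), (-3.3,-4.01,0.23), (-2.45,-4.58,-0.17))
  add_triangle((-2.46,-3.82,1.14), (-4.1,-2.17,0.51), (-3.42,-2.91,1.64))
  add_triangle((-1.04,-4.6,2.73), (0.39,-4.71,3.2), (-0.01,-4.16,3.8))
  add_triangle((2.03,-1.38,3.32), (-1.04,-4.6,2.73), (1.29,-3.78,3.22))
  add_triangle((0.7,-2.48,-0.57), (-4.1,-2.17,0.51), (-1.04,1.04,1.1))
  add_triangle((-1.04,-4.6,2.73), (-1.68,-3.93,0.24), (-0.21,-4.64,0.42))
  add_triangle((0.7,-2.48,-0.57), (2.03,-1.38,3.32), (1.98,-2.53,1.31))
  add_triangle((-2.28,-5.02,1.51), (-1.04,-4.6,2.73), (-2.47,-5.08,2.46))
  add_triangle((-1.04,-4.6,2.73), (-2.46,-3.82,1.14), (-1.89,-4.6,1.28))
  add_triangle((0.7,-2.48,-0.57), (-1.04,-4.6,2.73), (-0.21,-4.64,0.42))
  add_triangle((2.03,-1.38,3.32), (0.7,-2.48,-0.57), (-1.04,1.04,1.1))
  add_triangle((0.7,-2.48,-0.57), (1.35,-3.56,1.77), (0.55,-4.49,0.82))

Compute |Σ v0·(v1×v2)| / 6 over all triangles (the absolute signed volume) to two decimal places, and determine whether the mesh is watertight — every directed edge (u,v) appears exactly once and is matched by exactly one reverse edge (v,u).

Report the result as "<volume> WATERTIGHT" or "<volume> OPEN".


Per-triangle v0·(v1×v2)/6:
  t1: +2.8427
  t2: -0.8815
  t3: +1.5495
  t4: +11.5746
  t5: +1.5484
  t6: +0.8771
  t7: +0.5162
  t8: +0.7666
  t9: +1.1204
  t10: +1.0639
  t11: +1.1629
  t12: +1.1064
  t13: +0.4344
  t14: +0.5759
  t15: -0.9025
  t16: +0.6915
  t17: +0.6671
  t18: +1.0844
  t19: +0.2082
  t20: +3.8129
  t21: +1.1057
  t22: -1.4651
  t23: +0.2659
  t24: -0.8087
  t25: +1.0326
  t26: +2.6363
  t27: -0.2067
  t28: -0.4623
  t29: +1.4226
  t30: +0.3801
  t31: +0.2358
  t32: +0.3954
  t33: +0.9025
  t34: +11.8806
  t35: +0.9956
  t36: +1.9048
  t37: +0.2277
  t38: -0.0009
  t39: +0.5866
  t40: +0.9915
  t41: +0.8549
  t42: +0.7498
  t43: +0.3141
  t44: +0.0383
  t45: +0.9281
  t46: +0.8832
  t47: -1.4630
  t48: +1.1960
  t49: +2.3585
  t50: -1.3658
  t51: +2.7621
  t52: -0.6205
  t53: +1.0015
  t54: +1.0401
  t55: +0.9422
  t56: -1.7060
  t57: +1.0316
Σ = +60.7842 → |volume| = 60.78

Directed edges: 171 total; 3 unmatched, e.g. (-1.68,-3.93,0.24)→(-1.89,-4.6,1.28) → open.

60.78 OPEN


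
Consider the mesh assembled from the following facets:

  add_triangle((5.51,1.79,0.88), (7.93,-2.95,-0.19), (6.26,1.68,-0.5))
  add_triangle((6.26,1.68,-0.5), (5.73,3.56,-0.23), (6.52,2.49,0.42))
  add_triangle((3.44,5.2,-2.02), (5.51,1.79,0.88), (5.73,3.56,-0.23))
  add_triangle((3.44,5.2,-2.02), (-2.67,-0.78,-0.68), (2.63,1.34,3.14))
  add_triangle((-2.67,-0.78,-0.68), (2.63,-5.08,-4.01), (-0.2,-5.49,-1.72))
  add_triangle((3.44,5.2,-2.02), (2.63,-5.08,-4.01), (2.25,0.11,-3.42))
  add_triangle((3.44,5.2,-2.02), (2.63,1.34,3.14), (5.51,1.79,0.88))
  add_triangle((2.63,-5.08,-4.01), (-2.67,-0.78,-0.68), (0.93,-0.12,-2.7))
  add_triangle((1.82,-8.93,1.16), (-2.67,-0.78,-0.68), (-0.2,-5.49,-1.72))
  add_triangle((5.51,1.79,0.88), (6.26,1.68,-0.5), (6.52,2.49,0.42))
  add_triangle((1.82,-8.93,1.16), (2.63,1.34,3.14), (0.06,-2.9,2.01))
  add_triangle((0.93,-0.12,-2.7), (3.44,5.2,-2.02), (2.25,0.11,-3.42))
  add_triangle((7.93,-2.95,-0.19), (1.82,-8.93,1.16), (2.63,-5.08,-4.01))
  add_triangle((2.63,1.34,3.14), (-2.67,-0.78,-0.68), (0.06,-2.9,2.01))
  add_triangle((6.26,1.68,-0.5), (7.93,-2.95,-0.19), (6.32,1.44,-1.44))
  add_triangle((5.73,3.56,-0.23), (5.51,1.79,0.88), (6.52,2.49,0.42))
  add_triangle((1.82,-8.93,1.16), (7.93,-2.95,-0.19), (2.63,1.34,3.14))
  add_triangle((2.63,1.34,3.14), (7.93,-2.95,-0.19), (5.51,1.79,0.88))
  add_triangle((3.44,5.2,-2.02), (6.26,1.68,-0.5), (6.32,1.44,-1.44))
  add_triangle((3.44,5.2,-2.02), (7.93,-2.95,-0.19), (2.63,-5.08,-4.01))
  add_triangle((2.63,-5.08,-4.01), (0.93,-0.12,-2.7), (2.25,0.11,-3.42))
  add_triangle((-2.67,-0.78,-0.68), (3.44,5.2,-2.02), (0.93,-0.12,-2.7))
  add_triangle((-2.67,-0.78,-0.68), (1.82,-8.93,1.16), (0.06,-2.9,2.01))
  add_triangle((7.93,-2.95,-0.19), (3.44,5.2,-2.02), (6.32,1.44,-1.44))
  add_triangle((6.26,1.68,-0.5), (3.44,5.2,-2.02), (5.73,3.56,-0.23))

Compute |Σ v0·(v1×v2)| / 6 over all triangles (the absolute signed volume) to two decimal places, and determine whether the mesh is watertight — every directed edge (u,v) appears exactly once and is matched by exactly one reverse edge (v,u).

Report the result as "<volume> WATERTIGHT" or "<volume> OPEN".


246.32 OPEN

Per-triangle v0·(v1×v2)/6:
  t1: +7.1382
  t2: +1.8091
  t3: +0.2854
  t4: +5.3481
  t5: +6.9676
  t6: +6.2441
  t7: +11.3431
  t8: +6.8275
  t9: +8.7109
  t10: +0.7140
  t11: +9.6764
  t12: +2.2282
  t13: +49.5771
  t14: +3.7145
  t15: +5.0734
  t16: +0.5780
  t17: +38.6253
  t18: +13.1539
  t19: +4.6393
  t20: +44.3056
  t21: +2.5118
  t22: +5.9873
  t23: +7.4944
  t24: -1.3271
  t25: +4.6981
Σ = +246.3245 → |volume| = 246.32

Directed edges: 75 total; 3 unmatched, e.g. (2.63,-5.08,-4.01)→(-0.2,-5.49,-1.72) → open.


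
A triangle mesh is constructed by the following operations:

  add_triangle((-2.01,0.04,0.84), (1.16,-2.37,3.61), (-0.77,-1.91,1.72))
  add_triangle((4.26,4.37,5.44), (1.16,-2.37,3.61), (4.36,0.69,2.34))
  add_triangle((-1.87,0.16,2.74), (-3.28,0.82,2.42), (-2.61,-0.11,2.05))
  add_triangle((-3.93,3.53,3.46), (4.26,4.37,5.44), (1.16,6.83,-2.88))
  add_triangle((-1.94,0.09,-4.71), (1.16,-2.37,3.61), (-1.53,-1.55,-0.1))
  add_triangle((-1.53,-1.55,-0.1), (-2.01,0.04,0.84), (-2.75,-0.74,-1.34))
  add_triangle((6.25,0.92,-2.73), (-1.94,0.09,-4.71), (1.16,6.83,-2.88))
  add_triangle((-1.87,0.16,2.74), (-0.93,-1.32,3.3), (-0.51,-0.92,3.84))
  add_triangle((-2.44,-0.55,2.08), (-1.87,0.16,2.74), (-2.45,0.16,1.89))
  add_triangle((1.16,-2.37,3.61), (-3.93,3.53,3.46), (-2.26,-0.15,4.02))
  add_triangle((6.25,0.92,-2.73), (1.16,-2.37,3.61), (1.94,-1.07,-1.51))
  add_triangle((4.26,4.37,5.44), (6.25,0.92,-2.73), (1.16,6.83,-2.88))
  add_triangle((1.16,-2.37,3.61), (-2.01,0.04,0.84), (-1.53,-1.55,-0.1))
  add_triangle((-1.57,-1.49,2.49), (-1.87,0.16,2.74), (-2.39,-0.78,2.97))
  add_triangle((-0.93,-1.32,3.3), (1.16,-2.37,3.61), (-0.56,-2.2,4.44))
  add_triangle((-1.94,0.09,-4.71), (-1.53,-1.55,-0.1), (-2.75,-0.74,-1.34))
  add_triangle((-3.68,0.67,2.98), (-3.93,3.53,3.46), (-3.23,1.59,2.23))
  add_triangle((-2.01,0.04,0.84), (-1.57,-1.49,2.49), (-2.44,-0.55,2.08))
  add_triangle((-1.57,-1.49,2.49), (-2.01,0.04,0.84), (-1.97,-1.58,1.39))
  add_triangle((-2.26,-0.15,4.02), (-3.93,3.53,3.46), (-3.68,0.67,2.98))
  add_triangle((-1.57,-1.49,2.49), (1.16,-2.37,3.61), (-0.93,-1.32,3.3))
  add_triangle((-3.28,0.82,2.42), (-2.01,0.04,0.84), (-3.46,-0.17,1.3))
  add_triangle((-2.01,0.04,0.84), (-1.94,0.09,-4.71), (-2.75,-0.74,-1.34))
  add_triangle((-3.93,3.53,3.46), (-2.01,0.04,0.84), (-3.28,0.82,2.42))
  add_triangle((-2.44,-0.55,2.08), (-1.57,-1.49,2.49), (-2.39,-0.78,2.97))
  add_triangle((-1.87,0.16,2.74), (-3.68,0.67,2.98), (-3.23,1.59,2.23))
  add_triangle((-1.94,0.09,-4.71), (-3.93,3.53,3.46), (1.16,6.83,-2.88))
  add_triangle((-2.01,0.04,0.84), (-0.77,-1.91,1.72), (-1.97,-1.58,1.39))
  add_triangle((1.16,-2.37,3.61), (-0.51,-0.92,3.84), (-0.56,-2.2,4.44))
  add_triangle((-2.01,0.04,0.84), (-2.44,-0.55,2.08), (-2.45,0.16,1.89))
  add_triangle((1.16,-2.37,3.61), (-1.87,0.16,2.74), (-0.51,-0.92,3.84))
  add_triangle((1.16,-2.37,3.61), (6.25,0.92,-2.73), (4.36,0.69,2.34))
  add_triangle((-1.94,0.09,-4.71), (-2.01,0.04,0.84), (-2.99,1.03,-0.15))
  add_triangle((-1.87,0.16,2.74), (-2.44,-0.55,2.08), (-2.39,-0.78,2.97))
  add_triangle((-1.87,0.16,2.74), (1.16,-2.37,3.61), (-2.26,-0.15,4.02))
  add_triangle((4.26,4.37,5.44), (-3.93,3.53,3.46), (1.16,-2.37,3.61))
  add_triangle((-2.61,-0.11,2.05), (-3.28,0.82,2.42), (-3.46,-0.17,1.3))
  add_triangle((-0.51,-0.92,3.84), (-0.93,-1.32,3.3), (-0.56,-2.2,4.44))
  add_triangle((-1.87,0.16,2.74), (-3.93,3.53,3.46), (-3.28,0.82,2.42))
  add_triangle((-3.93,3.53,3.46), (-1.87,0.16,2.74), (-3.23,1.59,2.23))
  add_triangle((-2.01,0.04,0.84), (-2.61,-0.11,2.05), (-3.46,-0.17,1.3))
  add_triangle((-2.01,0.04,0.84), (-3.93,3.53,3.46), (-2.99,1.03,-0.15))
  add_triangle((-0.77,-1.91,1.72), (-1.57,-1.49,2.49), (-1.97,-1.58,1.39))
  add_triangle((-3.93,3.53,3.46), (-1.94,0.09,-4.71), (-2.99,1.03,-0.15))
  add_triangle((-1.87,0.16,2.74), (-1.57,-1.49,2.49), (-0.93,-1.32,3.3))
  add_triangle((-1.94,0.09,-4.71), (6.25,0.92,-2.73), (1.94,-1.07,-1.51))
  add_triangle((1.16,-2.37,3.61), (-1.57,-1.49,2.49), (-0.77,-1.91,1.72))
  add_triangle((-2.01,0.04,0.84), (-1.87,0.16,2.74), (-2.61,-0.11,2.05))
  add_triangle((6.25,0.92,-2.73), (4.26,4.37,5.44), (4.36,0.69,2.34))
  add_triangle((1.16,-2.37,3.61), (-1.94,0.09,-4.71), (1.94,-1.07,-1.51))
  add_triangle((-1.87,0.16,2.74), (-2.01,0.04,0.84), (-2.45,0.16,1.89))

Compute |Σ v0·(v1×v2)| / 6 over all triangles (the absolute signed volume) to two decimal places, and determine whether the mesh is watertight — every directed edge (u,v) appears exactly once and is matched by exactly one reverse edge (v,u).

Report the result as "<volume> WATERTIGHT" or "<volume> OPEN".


Per-triangle v0·(v1×v2)/6:
  t1: -1.5418
  t2: +13.8751
  t3: +0.5461
  t4: +57.3663
  t5: +2.2910
  t6: +1.1211
  t7: +37.6216
  t8: +0.7672
  t9: +0.3789
  t10: +4.8468
  t11: +7.5666
  t12: +59.8966
  t13: +2.7493
  t14: +0.3275
  t15: -0.1557
  t16: +1.7830
  t17: +0.8362
  t18: +0.1726
  t19: +0.7059
  t20: +3.8758
  t21: +1.0338
  t22: +0.0471
  t23: +1.5127
  t24: +0.7538
  t25: +0.3179
  t26: -0.7105
  t27: +35.1038
  t28: -0.3929
  t29: +1.1636
  t30: +0.2132
  t31: -0.5941
  t32: +11.4402
  t33: +1.7708
  t34: +0.3330
  t35: -0.0668
  t36: +32.8584
  t37: +0.5926
  t38: +0.3676
  t39: +1.9886
  t40: -1.5502
  t41: -0.0847
  t42: +2.2093
  t43: +0.4974
  t44: +3.9484
  t45: +0.8981
  t46: +8.1065
  t47: +1.2286
  t48: -0.1457
  t49: +16.1820
  t50: +4.9097
  t51: -0.0374
Σ = +318.9248 → |volume| = 318.92

Directed edges: 153 total; 3 unmatched, e.g. (-3.68,0.67,2.98)→(-2.26,-0.15,4.02) → open.

318.92 OPEN


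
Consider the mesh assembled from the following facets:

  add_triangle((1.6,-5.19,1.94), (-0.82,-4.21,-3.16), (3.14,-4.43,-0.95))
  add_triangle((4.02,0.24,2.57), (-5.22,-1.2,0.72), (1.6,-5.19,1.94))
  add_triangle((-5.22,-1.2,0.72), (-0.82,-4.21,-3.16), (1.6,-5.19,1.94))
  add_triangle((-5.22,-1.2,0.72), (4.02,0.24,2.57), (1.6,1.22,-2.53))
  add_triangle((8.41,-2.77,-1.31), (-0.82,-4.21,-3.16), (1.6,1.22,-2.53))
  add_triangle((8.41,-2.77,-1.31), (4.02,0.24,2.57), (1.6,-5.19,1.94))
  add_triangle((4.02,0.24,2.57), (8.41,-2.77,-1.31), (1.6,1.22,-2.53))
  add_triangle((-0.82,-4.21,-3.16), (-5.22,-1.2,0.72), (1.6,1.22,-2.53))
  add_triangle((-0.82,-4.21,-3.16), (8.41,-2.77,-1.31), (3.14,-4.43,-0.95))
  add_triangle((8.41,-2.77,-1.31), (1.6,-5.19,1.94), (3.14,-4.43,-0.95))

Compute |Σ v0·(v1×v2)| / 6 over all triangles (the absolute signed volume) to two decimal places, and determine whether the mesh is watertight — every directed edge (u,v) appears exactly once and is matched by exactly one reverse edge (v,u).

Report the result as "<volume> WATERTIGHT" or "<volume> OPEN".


Per-triangle v0·(v1×v2)/6:
  t1: +12.0390
  t2: +13.8218
  t3: +23.3860
  t4: +0.9420
  t5: +22.3730
  t6: +25.6896
  t7: +12.8266
  t8: +10.5063
  t9: +12.7546
  t10: +13.4326
Σ = +147.7715 → |volume| = 147.77

Directed edges: 30 total, each appears once with its reverse present → watertight.

147.77 WATERTIGHT


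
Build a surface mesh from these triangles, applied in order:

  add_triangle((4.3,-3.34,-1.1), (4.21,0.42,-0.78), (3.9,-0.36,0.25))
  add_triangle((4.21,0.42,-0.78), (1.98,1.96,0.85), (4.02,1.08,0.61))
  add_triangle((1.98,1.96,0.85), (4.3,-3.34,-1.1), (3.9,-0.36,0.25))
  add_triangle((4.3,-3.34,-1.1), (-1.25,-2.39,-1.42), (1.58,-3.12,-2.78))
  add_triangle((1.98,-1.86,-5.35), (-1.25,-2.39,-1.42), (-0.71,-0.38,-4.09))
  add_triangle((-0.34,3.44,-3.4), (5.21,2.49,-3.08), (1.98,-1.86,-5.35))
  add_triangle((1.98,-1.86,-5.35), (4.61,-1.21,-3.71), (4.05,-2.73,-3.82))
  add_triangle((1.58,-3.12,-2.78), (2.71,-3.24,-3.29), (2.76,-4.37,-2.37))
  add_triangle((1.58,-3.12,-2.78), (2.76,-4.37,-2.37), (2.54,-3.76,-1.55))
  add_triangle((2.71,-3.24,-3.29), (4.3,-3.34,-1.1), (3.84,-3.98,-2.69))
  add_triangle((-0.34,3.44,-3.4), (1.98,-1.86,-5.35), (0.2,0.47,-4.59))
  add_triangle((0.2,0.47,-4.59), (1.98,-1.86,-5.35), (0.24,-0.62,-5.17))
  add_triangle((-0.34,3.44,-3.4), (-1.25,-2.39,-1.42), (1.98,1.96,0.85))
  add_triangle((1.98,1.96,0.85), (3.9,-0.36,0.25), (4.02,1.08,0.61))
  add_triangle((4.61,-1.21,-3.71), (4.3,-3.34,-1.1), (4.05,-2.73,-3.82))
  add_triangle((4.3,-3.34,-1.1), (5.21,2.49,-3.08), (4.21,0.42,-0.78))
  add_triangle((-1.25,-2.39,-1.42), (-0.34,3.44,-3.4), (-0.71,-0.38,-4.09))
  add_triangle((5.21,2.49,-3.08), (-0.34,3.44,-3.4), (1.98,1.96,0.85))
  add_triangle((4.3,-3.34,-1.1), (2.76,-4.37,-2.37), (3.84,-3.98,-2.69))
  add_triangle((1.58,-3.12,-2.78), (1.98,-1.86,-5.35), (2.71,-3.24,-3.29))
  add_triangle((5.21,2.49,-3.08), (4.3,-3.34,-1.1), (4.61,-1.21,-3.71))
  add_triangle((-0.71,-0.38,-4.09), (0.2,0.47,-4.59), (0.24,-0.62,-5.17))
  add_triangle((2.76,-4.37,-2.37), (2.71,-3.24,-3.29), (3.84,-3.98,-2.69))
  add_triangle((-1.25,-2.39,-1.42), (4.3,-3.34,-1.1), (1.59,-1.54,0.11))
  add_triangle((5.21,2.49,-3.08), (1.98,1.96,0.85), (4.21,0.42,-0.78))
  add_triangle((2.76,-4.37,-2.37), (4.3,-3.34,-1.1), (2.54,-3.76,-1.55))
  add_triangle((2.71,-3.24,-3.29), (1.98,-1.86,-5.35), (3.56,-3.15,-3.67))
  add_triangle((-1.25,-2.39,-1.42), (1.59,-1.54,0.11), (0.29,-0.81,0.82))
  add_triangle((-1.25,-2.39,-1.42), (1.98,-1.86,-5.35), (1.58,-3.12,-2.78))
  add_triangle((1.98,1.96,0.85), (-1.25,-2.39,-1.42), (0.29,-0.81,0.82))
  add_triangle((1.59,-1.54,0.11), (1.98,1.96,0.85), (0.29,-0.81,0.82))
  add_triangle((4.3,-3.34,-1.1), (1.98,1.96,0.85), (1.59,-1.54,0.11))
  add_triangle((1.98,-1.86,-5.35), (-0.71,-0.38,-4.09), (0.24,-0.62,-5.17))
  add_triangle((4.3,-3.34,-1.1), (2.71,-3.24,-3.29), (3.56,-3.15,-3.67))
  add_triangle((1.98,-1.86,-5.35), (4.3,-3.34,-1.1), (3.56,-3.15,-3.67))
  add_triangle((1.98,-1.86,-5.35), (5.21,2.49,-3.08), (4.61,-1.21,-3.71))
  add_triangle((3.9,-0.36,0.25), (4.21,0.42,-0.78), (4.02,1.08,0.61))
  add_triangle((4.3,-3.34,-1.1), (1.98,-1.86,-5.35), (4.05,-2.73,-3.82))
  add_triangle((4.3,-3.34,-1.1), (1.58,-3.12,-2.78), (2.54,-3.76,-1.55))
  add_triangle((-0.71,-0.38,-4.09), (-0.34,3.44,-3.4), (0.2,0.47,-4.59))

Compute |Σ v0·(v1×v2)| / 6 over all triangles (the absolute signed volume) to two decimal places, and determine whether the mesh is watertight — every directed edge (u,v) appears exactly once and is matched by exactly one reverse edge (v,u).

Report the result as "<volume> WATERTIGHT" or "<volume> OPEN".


110.41 WATERTIGHT

Per-triangle v0·(v1×v2)/6:
  t1: +2.7314
  t2: +1.0957
  t3: -0.5327
  t4: +3.3626
  t5: +5.4096
  t6: +21.8490
  t7: +4.2340
  t8: +0.9619
  t9: +0.0082
  t10: +0.4669
  t11: +3.2327
  t12: +1.5089
  t13: -2.3387
  t14: +0.1913
  t15: +3.9760
  t16: +6.0119
  t17: +2.1841
  t18: +9.4902
  t19: +1.5352
  t20: +1.8356
  t21: +8.8870
  t22: +0.7900
  t23: +1.2238
  t24: +1.6249
  t25: +4.2974
  t26: +0.6948
  t27: +1.6214
  t28: +0.9503
  t29: +4.3413
  t30: -0.5844
  t31: +0.9220
  t32: +1.5919
  t33: +0.7799
  t34: +1.5284
  t35: +0.6988
  t36: +9.9878
  t37: +1.1754
  t38: +2.0859
  t39: -1.8216
  t40: +2.3992
Σ = +110.4079 → |volume| = 110.41

Directed edges: 120 total, each appears once with its reverse present → watertight.


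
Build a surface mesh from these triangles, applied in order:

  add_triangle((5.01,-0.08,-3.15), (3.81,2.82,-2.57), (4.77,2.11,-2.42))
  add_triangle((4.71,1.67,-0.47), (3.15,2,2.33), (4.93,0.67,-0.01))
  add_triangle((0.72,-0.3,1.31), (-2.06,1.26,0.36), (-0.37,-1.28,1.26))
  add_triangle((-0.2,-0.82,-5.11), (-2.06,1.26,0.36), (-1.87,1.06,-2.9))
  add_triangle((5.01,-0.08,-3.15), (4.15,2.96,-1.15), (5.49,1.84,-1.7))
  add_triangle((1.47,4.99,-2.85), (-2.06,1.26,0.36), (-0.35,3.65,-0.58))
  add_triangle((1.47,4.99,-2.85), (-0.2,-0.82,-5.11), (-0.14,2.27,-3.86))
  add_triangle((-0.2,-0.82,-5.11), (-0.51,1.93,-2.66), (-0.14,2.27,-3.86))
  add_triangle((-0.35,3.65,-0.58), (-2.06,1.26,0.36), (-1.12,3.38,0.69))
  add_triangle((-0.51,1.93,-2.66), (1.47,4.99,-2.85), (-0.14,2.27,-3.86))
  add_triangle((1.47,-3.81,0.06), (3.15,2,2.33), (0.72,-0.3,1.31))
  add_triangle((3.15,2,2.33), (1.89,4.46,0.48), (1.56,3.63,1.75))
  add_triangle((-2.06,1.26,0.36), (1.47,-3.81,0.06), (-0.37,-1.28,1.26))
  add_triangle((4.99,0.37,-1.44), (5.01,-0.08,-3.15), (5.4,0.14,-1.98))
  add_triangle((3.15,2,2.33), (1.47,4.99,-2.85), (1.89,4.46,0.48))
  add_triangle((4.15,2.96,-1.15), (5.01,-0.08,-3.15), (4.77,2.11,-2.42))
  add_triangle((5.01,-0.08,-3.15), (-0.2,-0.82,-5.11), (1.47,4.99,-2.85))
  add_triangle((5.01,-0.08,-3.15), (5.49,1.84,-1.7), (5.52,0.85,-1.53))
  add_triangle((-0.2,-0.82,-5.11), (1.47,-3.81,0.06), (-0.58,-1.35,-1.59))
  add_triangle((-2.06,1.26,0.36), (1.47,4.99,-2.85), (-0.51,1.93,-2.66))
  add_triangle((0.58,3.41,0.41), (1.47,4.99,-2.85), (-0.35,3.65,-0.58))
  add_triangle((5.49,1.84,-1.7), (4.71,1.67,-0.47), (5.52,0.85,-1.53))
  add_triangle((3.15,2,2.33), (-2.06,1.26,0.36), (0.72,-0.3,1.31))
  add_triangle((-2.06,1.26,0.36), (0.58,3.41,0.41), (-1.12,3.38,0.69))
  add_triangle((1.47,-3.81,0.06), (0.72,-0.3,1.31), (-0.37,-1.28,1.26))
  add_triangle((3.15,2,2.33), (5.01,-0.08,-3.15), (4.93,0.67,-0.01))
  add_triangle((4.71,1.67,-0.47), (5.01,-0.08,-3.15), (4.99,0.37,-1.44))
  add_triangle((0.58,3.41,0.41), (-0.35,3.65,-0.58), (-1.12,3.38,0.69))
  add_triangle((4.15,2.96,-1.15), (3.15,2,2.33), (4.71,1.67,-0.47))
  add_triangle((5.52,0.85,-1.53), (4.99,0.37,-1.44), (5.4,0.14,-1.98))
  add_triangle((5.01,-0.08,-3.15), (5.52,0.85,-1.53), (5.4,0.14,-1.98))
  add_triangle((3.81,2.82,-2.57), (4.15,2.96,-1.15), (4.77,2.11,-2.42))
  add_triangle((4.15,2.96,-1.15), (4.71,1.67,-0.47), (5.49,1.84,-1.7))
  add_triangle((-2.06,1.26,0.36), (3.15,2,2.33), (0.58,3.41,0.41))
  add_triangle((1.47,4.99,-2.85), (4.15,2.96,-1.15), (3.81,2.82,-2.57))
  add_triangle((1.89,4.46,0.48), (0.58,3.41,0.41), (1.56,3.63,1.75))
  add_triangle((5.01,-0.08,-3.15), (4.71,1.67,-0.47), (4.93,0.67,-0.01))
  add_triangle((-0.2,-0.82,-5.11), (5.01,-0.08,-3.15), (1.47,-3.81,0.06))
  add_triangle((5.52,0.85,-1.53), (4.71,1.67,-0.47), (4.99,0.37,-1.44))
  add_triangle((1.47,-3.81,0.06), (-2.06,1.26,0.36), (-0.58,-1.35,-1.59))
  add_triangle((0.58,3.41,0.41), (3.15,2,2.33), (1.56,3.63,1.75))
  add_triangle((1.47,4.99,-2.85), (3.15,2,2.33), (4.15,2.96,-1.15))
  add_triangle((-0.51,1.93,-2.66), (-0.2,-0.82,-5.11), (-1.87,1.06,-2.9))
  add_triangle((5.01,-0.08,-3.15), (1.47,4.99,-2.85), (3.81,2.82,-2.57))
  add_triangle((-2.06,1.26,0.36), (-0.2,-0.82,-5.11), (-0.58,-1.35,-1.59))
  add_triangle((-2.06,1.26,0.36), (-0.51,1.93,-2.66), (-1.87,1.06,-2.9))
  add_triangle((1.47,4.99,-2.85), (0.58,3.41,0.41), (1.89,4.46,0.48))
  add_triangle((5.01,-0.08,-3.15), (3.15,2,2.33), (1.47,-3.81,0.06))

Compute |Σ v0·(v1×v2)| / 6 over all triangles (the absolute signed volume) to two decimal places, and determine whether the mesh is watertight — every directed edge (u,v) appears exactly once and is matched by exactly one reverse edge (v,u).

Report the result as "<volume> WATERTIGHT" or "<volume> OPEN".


Per-triangle v0·(v1×v2)/6:
  t1: +1.7116
  t2: +2.5718
  t3: +0.8002
  t4: +0.8960
  t5: +2.0778
  t6: +1.7626
  t7: +3.8405
  t8: +1.0211
  t9: +1.1763
  t10: +1.2518
  t11: +2.3444
  t12: +2.2923
  t13: +1.0307
  t14: -0.2107
  t15: +4.7836
  t16: +1.2005
  t17: +23.2418
  t18: +1.7514
  t19: +3.0528
  t20: +4.1180
  t21: +2.2633
  t22: +0.9195
  t23: +1.7969
  t24: -0.1657
  t25: +1.1917
  t26: -2.5947
  t27: -1.5381
  t28: +1.1379
  t29: +3.6001
  t30: +0.1409
  t31: +0.7420
  t32: +1.4312
  t33: +1.4079
  t34: +3.0338
  t35: +3.9549
  t36: +0.8748
  t37: +2.9449
  t38: +17.2307
  t39: +0.2568
  t40: +1.8758
  t41: -0.9783
  t42: +8.3149
  t43: +2.9984
  t44: +3.9019
  t45: +2.4641
  t46: +1.8717
  t47: +2.1985
  t48: +15.3139
Σ = +137.3043 → |volume| = 137.30

Directed edges: 144 total, each appears once with its reverse present → watertight.

137.30 WATERTIGHT
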